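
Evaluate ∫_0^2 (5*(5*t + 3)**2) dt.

Let u = 5*t + 3, so du = 5 dt. When t = 0, u = 3; when t = 2, u = 13.
The integral becomes ∫ u**2 du from 3 to 13, with antiderivative u**3/3.
Back in t: F(t) = (5*t + 3)**3/3.
Then F(2) - F(0) = (2197/3) - (9) = 2170/3.

2170/3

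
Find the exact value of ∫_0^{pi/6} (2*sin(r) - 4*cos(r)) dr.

An antiderivative is F(r) = -4*sin(r) - 2*cos(r).
Then F(pi/6) - F(0) = (-2 - sqrt(3)) - (-2) = -sqrt(3).

-sqrt(3)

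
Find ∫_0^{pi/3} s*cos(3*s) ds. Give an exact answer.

-2/9

Integrate by parts once (u = s, dv = cos(3*s) ds).
An antiderivative is F(s) = s*sin(3*s)/3 + cos(3*s)/9.
Then F(pi/3) - F(0) = (-1/9) - (1/9) = -2/9.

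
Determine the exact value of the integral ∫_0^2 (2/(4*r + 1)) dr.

log(3)

An antiderivative is F(r) = log(4*r + 1)/2.
Then F(2) - F(0) = (log(3)) - (0) = log(3).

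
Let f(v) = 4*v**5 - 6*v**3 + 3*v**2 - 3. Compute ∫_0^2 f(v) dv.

62/3

By the power rule, an antiderivative is F(v) = 2*v**6/3 - 3*v**4/2 + v**3 - 3*v.
Then F(2) - F(0) = (62/3) - (0) = 62/3.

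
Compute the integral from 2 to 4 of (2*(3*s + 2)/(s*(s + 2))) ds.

log(81/4)

Factor the denominator: s**2 + 2*s = (s + 2)s.
Partial fractions: 2*(3*s + 2)/(s*(s + 2)) = 4/(s + 2) + 2/s.
An antiderivative is F(s) = 2*log(s) + 4*log(s + 2).
Then F(4) - F(2) = (4*log(3) + 8*log(2)) - (10*log(2)) = log(81/4).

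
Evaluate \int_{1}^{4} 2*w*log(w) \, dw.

-15/2 + 32*log(2)

Integrate by parts once (u = ln w, dv = 2*w dw).
An antiderivative is F(w) = w**2*(2*log(w) - 1)/2.
Then F(4) - F(1) = (-8 + 32*log(2)) - (-1/2) = -15/2 + 32*log(2).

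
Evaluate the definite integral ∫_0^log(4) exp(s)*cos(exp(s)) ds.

Let u = exp(s), so du = exp(s) ds. When s = 0, u = 1; when s = log(4), u = 4.
The integral becomes ∫ cos(u) du from 1 to 4, with antiderivative sin(u).
Back in s: F(s) = sin(exp(s)).
Then F(log(4)) - F(0) = (sin(4)) - (sin(1)) = -sin(1) + sin(4).

-sin(1) + sin(4)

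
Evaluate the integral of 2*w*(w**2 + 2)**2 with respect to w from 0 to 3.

441

Let u = w**2 + 2, so du = 2*w dw. When w = 0, u = 2; when w = 3, u = 11.
The integral becomes ∫ u**2 du from 2 to 11, with antiderivative u**3/3.
Back in w: F(w) = (w**2 + 2)**3/3.
Then F(3) - F(0) = (1331/3) - (8/3) = 441.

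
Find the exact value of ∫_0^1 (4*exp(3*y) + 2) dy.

An antiderivative is F(y) = 4*exp(3*y)/3 + 2*y.
Then F(1) - F(0) = (2 + 4*exp(3)/3) - (4/3) = 2/3 + 4*exp(3)/3.

2/3 + 4*exp(3)/3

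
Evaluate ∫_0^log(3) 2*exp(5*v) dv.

Let u = exp(v), so du = exp(v) dv. When v = 0, u = 1; when v = log(3), u = 3.
The integral becomes 2·∫ u**4 du from 1 to 3, with antiderivative 2*u**5/5.
Back in v: F(v) = 2*exp(5*v)/5.
Then F(log(3)) - F(0) = (486/5) - (2/5) = 484/5.

484/5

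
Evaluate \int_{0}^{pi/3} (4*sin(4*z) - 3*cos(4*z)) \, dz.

3*sqrt(3)/8 + 3/2

An antiderivative is F(z) = -3*sin(4*z)/4 - cos(4*z).
Then F(pi/3) - F(0) = (1/2 + 3*sqrt(3)/8) - (-1) = 3*sqrt(3)/8 + 3/2.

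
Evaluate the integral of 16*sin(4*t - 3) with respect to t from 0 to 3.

Let u = 4*t - 3, so du = 4 dt. When t = 0, u = -3; when t = 3, u = 9.
The integral becomes 4·∫ sin(u) du from -3 to 9, with antiderivative -4*cos(u).
Back in t: F(t) = -4*cos(4*t - 3).
Then F(3) - F(0) = (-4*cos(9)) - (-4*cos(3)) = 4*cos(3) - 4*cos(9).

4*cos(3) - 4*cos(9)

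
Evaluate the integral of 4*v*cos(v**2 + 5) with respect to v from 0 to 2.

2*sin(9) - 2*sin(5)

Let u = v**2 + 5, so du = 2*v dv. When v = 0, u = 5; when v = 2, u = 9.
The integral becomes 2·∫ cos(u) du from 5 to 9, with antiderivative 2*sin(u).
Back in v: F(v) = 2*sin(v**2 + 5).
Then F(2) - F(0) = (2*sin(9)) - (2*sin(5)) = 2*sin(9) - 2*sin(5).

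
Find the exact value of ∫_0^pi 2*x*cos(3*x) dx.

-4/9

Integrate by parts once (u = x, dv = 2*cos(3*x) dx).
An antiderivative is F(x) = 2*x*sin(3*x)/3 + 2*cos(3*x)/9.
Then F(pi) - F(0) = (-2/9) - (2/9) = -4/9.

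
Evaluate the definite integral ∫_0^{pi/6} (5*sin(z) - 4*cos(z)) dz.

An antiderivative is F(z) = -4*sin(z) - 5*cos(z).
Then F(pi/6) - F(0) = (-5*sqrt(3)/2 - 2) - (-5) = 3 - 5*sqrt(3)/2.

3 - 5*sqrt(3)/2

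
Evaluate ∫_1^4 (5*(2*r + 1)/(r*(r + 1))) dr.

Factor the denominator: r**2 + r = (r + 1)r.
Partial fractions: 5*(2*r + 1)/(r*(r + 1)) = 5/(r + 1) + 5/r.
An antiderivative is F(r) = 5*log(r) + 5*log(r + 1).
Then F(4) - F(1) = (10*log(2) + 5*log(5)) - (log(32)) = 5*log(2) + 5*log(5).

5*log(2) + 5*log(5)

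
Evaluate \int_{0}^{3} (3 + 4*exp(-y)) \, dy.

13 - 4*exp(-3)

An antiderivative is F(y) = 3*y - 4*exp(-y).
Then F(3) - F(0) = (9 - 4*exp(-3)) - (-4) = 13 - 4*exp(-3).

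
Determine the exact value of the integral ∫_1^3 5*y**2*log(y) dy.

Integrate by parts once (u = ln y, dv = 5*y**2 dy).
An antiderivative is F(y) = 5*y**3*(3*log(y) - 1)/9.
Then F(3) - F(1) = (-15 + 45*log(3)) - (-5/9) = -130/9 + 45*log(3).

-130/9 + 45*log(3)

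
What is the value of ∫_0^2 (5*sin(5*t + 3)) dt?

cos(3) - cos(13)

Let u = 5*t + 3, so du = 5 dt. When t = 0, u = 3; when t = 2, u = 13.
The integral becomes ∫ sin(u) du from 3 to 13, with antiderivative -cos(u).
Back in t: F(t) = -cos(5*t + 3).
Then F(2) - F(0) = (-cos(13)) - (-cos(3)) = cos(3) - cos(13).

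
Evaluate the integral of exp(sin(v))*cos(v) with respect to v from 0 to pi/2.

Let u = sin(v), so du = cos(v) dv. When v = 0, u = 0; when v = pi/2, u = 1.
The integral becomes ∫ exp(u) du from 0 to 1, with antiderivative exp(u).
Back in v: F(v) = exp(sin(v)).
Then F(pi/2) - F(0) = (E) - (1) = -1 + E.

-1 + E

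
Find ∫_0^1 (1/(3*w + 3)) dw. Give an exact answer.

log(2)/3

An antiderivative is F(w) = log(3*w + 3)/3.
Then F(1) - F(0) = (log(6)/3) - (log(3)/3) = log(2)/3.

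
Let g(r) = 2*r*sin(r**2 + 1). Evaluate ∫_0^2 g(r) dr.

-cos(5) + cos(1)

Let u = r**2 + 1, so du = 2*r dr. When r = 0, u = 1; when r = 2, u = 5.
The integral becomes ∫ sin(u) du from 1 to 5, with antiderivative -cos(u).
Back in r: F(r) = -cos(r**2 + 1).
Then F(2) - F(0) = (-cos(5)) - (-cos(1)) = -cos(5) + cos(1).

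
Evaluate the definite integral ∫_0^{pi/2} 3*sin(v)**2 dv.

3*pi/4

Use the identity sin^2(v) = (1 - cos(2*v))/2.
An antiderivative is F(v) = 3*v/2 - 3*sin(2*v)/4.
Then F(pi/2) - F(0) = (3*pi/4) - (0) = 3*pi/4.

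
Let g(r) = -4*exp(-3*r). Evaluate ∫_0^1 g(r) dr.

An antiderivative is F(r) = 4*exp(-3*r)/3.
Then F(1) - F(0) = (4*exp(-3)/3) - (4/3) = -4/3 + 4*exp(-3)/3.

-4/3 + 4*exp(-3)/3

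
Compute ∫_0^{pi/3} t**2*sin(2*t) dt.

-3/8 + pi**2/36 + sqrt(3)*pi/12

Integrate by parts twice (u = t^2, dv = sin(2*t) dt).
An antiderivative is F(t) = -t**2*cos(2*t)/2 + t*sin(2*t)/2 + cos(2*t)/4.
Then F(pi/3) - F(0) = (-1/8 + pi**2/36 + sqrt(3)*pi/12) - (1/4) = -3/8 + pi**2/36 + sqrt(3)*pi/12.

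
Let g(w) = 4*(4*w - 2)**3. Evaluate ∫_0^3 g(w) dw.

Let u = 4*w - 2, so du = 4 dw. When w = 0, u = -2; when w = 3, u = 10.
The integral becomes ∫ u**3 du from -2 to 10, with antiderivative u**4/4.
Back in w: F(w) = (4*w - 2)**4/4.
Then F(3) - F(0) = (2500) - (4) = 2496.

2496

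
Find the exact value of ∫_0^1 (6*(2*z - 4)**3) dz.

Let u = 2*z - 4, so du = 2 dz. When z = 0, u = -4; when z = 1, u = -2.
The integral becomes 3·∫ u**3 du from -4 to -2, with antiderivative 3*u**4/4.
Back in z: F(z) = 3*(2*z - 4)**4/4.
Then F(1) - F(0) = (12) - (192) = -180.

-180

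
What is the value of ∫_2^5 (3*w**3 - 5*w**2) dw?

1047/4

By the power rule, an antiderivative is F(w) = 3*w**4/4 - 5*w**3/3.
Then F(5) - F(2) = (3125/12) - (-4/3) = 1047/4.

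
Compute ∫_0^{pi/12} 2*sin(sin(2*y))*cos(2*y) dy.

1 - cos(1/2)

Let u = sin(2*y), so du = 2*cos(2*y) dy. When y = 0, u = 0; when y = pi/12, u = 1/2.
The integral becomes ∫ sin(u) du from 0 to 1/2, with antiderivative -cos(u).
Back in y: F(y) = -cos(sin(2*y)).
Then F(pi/12) - F(0) = (-cos(1/2)) - (-1) = 1 - cos(1/2).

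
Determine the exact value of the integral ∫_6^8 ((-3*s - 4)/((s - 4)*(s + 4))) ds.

log(5/24)

Factor the denominator: s**2 - 16 = (s + 4)(s - 4).
Partial fractions: (-3*s - 4)/((s - 4)*(s + 4)) = -1/(s + 4) - 2/(s - 4).
An antiderivative is F(s) = -2*log(s - 4) - log(s + 4).
Then F(8) - F(6) = (-6*log(2) - log(3)) - (-log(40)) = log(5/24).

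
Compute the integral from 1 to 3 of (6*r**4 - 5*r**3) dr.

952/5

By the power rule, an antiderivative is F(r) = 6*r**5/5 - 5*r**4/4.
Then F(3) - F(1) = (3807/20) - (-1/20) = 952/5.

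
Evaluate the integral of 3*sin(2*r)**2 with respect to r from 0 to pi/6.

-3*sqrt(3)/16 + pi/4

Use the identity sin^2(2*r) = (1 - cos(4*r))/2.
An antiderivative is F(r) = 3*r/2 - 3*sin(4*r)/8.
Then F(pi/6) - F(0) = (-3*sqrt(3)/16 + pi/4) - (0) = -3*sqrt(3)/16 + pi/4.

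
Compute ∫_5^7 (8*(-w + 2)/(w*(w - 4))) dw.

-4*log(7) - 4*log(3) + 4*log(5)

Factor the denominator: w**2 - 4*w = w(w - 4).
Partial fractions: 8*(-w + 2)/(w*(w - 4)) = -4/w - 4/(w - 4).
An antiderivative is F(w) = -4*log(w) - 4*log(w - 4).
Then F(7) - F(5) = (-4*log(7) - 4*log(3)) - (-4*log(5)) = -4*log(7) - 4*log(3) + 4*log(5).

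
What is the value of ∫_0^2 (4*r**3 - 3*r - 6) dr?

By the power rule, an antiderivative is F(r) = r**4 - 3*r**2/2 - 6*r.
Then F(2) - F(0) = (-2) - (0) = -2.

-2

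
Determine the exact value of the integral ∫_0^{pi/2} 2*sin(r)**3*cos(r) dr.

1/2

Let u = sin(r), so du = cos(r) dr. When r = 0, u = 0; when r = pi/2, u = 1.
The integral becomes 2·∫ u**3 du from 0 to 1, with antiderivative u**4/2.
Back in r: F(r) = sin(r)**4/2.
Then F(pi/2) - F(0) = (1/2) - (0) = 1/2.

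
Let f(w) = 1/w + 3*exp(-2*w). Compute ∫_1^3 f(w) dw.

An antiderivative is F(w) = log(w) - 3*exp(-2*w)/2.
Then F(3) - F(1) = (-3*exp(-6)/2 + log(3)) - (-3*exp(-2)/2) = -3*exp(-6)/2 + 3*exp(-2)/2 + log(3).

-3*exp(-6)/2 + 3*exp(-2)/2 + log(3)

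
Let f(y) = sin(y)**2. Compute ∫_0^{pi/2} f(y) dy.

Use the identity sin^2(y) = (1 - cos(2*y))/2.
An antiderivative is F(y) = y/2 - sin(2*y)/4.
Then F(pi/2) - F(0) = (pi/4) - (0) = pi/4.

pi/4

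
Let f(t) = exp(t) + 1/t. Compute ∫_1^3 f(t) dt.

-exp(1) + log(3) + exp(3)

An antiderivative is F(t) = exp(t) + log(t).
Then F(3) - F(1) = (log(3) + exp(3)) - (exp(1)) = -exp(1) + log(3) + exp(3).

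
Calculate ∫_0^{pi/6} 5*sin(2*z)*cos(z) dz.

Use the identity sin(2*z)cos(z) = [sin(3*z) + sin(z)]/2.
An antiderivative is F(z) = -5*cos(z)/2 - 5*cos(3*z)/6.
Then F(pi/6) - F(0) = (-5*sqrt(3)/4) - (-10/3) = 10/3 - 5*sqrt(3)/4.

10/3 - 5*sqrt(3)/4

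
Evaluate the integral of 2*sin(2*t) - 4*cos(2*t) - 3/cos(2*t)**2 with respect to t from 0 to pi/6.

1/2 - 5*sqrt(3)/2

An antiderivative is F(t) = -2*sin(2*t) - cos(2*t) - 3*tan(2*t)/2.
Then F(pi/6) - F(0) = (-5*sqrt(3)/2 - 1/2) - (-1) = 1/2 - 5*sqrt(3)/2.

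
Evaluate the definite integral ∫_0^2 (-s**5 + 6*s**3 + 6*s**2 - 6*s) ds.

52/3

By the power rule, an antiderivative is F(s) = -s**6/6 + 3*s**4/2 + 2*s**3 - 3*s**2.
Then F(2) - F(0) = (52/3) - (0) = 52/3.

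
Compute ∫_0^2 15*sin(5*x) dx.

Let u = 5*x, so du = 5 dx. When x = 0, u = 0; when x = 2, u = 10.
The integral becomes 3·∫ sin(u) du from 0 to 10, with antiderivative -3*cos(u).
Back in x: F(x) = -3*cos(5*x).
Then F(2) - F(0) = (-3*cos(10)) - (-3) = 3 - 3*cos(10).

3 - 3*cos(10)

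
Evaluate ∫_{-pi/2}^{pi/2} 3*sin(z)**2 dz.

3*pi/2

Use the identity sin^2(z) = (1 - cos(2*z))/2.
An antiderivative is F(z) = 3*z/2 - 3*sin(2*z)/4.
Then F(pi/2) - F(-pi/2) = (3*pi/4) - (-3*pi/4) = 3*pi/2.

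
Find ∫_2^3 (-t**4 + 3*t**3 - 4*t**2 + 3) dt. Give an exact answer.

By the power rule, an antiderivative is F(t) = -t**5/5 + 3*t**4/4 - 4*t**3/3 + 3*t.
Then F(3) - F(2) = (-297/20) - (14/15) = -947/60.

-947/60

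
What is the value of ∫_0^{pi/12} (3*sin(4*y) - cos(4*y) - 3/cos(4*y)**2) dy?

3/8 - 7*sqrt(3)/8

An antiderivative is F(y) = -sin(4*y)/4 - 3*cos(4*y)/4 - 3*tan(4*y)/4.
Then F(pi/12) - F(0) = (-7*sqrt(3)/8 - 3/8) - (-3/4) = 3/8 - 7*sqrt(3)/8.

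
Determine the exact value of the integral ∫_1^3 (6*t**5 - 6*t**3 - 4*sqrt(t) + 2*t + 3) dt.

By the power rule, an antiderivative is F(t) = t**6 - 3*t**4/2 - 8*t**(3/2)/3 + t**2 + 3*t.
Then F(3) - F(1) = (1251/2 - 8*sqrt(3)) - (5/6) = 1874/3 - 8*sqrt(3).

1874/3 - 8*sqrt(3)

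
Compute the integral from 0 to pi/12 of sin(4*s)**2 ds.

-sqrt(3)/32 + pi/24

Use the identity sin^2(4*s) = (1 - cos(8*s))/2.
An antiderivative is F(s) = s/2 - sin(8*s)/16.
Then F(pi/12) - F(0) = (-sqrt(3)/32 + pi/24) - (0) = -sqrt(3)/32 + pi/24.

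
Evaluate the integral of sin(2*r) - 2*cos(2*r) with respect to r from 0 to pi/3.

An antiderivative is F(r) = -sin(2*r) - cos(2*r)/2.
Then F(pi/3) - F(0) = (1/4 - sqrt(3)/2) - (-1/2) = 3/4 - sqrt(3)/2.

3/4 - sqrt(3)/2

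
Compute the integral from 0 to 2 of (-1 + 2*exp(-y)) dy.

-2*exp(-2)

An antiderivative is F(y) = -y - 2*exp(-y).
Then F(2) - F(0) = (-2 - 2*exp(-2)) - (-2) = -2*exp(-2).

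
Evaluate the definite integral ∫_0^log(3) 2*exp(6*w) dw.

Let u = exp(w), so du = exp(w) dw. When w = 0, u = 1; when w = log(3), u = 3.
The integral becomes 2·∫ u**5 du from 1 to 3, with antiderivative u**6/3.
Back in w: F(w) = exp(6*w)/3.
Then F(log(3)) - F(0) = (243) - (1/3) = 728/3.

728/3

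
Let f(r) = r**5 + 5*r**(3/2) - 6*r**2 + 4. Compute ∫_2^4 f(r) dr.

632 - 8*sqrt(2)

By the power rule, an antiderivative is F(r) = r**6/6 + 2*r**(5/2) - 2*r**3 + 4*r.
Then F(4) - F(2) = (1904/3) - (8/3 + 8*sqrt(2)) = 632 - 8*sqrt(2).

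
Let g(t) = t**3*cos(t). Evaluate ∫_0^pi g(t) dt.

Integrate by parts 3 times (u = t^3, dv = cos(t) dt).
An antiderivative is F(t) = t**3*sin(t) + 3*t**2*cos(t) - 6*t*sin(t) - 6*cos(t).
Then F(pi) - F(0) = (6 - 3*pi**2) - (-6) = 12 - 3*pi**2.

12 - 3*pi**2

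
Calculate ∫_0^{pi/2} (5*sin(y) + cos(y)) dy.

An antiderivative is F(y) = sin(y) - 5*cos(y).
Then F(pi/2) - F(0) = (1) - (-5) = 6.

6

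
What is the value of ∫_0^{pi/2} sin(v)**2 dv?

Use the identity sin^2(v) = (1 - cos(2*v))/2.
An antiderivative is F(v) = v/2 - sin(2*v)/4.
Then F(pi/2) - F(0) = (pi/4) - (0) = pi/4.

pi/4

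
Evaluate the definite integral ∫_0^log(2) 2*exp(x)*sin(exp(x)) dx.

Let u = exp(x), so du = exp(x) dx. When x = 0, u = 1; when x = log(2), u = 2.
The integral becomes 2·∫ sin(u) du from 1 to 2, with antiderivative -2*cos(u).
Back in x: F(x) = -2*cos(exp(x)).
Then F(log(2)) - F(0) = (-2*cos(2)) - (-2*cos(1)) = -2*cos(2) + 2*cos(1).

-2*cos(2) + 2*cos(1)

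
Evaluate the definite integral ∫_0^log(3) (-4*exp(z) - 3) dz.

An antiderivative is F(z) = -3*z - 4*exp(z).
Then F(log(3)) - F(0) = (-12 - 3*log(3)) - (-4) = -8 - log(27).

-8 - log(27)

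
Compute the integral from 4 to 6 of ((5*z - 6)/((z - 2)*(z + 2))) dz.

-4*log(3) + 9*log(2)

Factor the denominator: z**2 - 4 = (z + 2)(z - 2).
Partial fractions: (5*z - 6)/((z - 2)*(z + 2)) = 4/(z + 2) + 1/(z - 2).
An antiderivative is F(z) = log(z - 2) + 4*log(z + 2).
Then F(6) - F(4) = (14*log(2)) - (5*log(2) + 4*log(3)) = -4*log(3) + 9*log(2).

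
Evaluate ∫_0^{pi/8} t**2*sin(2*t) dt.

-1/4 - sqrt(2)*pi**2/256 + sqrt(2)*pi/32 + sqrt(2)/8

Integrate by parts twice (u = t^2, dv = sin(2*t) dt).
An antiderivative is F(t) = -t**2*cos(2*t)/2 + t*sin(2*t)/2 + cos(2*t)/4.
Then F(pi/8) - F(0) = (sqrt(2)*(-pi**2 + 8*pi + 32)/256) - (1/4) = -1/4 - sqrt(2)*pi**2/256 + sqrt(2)*pi/32 + sqrt(2)/8.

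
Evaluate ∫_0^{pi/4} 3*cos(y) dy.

3*sqrt(2)/2

An antiderivative is F(y) = 3*sin(y).
Then F(pi/4) - F(0) = (3*sqrt(2)/2) - (0) = 3*sqrt(2)/2.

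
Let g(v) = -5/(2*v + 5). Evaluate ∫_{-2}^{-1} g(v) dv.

An antiderivative is F(v) = -5*log(2*v + 5)/2.
Then F(-1) - F(-2) = (-5*log(3)/2) - (0) = -5*log(3)/2.

-5*log(3)/2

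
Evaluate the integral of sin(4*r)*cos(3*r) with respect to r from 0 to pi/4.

4/7 - 2*sqrt(2)/7

Use the identity sin(4*r)cos(3*r) = [sin(7*r) + sin(r)]/2.
An antiderivative is F(r) = -cos(r)/2 - cos(7*r)/14.
Then F(pi/4) - F(0) = (-2*sqrt(2)/7) - (-4/7) = 4/7 - 2*sqrt(2)/7.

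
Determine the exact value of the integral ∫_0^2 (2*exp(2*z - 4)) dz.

1 - exp(-4)

Let u = 2*z - 4, so du = 2 dz. When z = 0, u = -4; when z = 2, u = 0.
The integral becomes ∫ exp(u) du from -4 to 0, with antiderivative exp(u).
Back in z: F(z) = exp(2*z - 4).
Then F(2) - F(0) = (1) - (exp(-4)) = 1 - exp(-4).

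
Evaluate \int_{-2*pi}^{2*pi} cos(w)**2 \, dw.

2*pi

Use the identity cos^2(w) = (1 + cos(2*w))/2.
An antiderivative is F(w) = w/2 + sin(2*w)/4.
Then F(2*pi) - F(-2*pi) = (pi) - (-pi) = 2*pi.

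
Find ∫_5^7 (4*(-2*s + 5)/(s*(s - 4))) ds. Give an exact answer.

Factor the denominator: s**2 - 4*s = s(s - 4).
Partial fractions: 4*(-2*s + 5)/(s*(s - 4)) = -5/s - 3/(s - 4).
An antiderivative is F(s) = -5*log(s) - 3*log(s - 4).
Then F(7) - F(5) = (-5*log(7) - 3*log(3)) - (-5*log(5)) = -5*log(7) - 3*log(3) + 5*log(5).

-5*log(7) - 3*log(3) + 5*log(5)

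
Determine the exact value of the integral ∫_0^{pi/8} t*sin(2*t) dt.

sqrt(2)*(4 - pi)/32

Integrate by parts once (u = t, dv = sin(2*t) dt).
An antiderivative is F(t) = -t*cos(2*t)/2 + sin(2*t)/4.
Then F(pi/8) - F(0) = (sqrt(2)*(4 - pi)/32) - (0) = sqrt(2)*(4 - pi)/32.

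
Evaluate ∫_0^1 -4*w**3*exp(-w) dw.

Integrate by parts 3 times (u = w^3, dv = -4*exp(-w) dw).
An antiderivative is F(w) = (4*w**3 + 12*w**2 + 24*w + 24)*exp(-w).
Then F(1) - F(0) = (64*exp(-1)) - (24) = -24 + 64*exp(-1).

-24 + 64*exp(-1)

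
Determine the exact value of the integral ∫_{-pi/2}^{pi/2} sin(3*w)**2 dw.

pi/2

Use the identity sin^2(3*w) = (1 - cos(6*w))/2.
An antiderivative is F(w) = w/2 - sin(6*w)/12.
Then F(pi/2) - F(-pi/2) = (pi/4) - (-pi/4) = pi/2.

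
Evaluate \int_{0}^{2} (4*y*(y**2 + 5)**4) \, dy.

111848/5

Let u = y**2 + 5, so du = 2*y dy. When y = 0, u = 5; when y = 2, u = 9.
The integral becomes 2·∫ u**4 du from 5 to 9, with antiderivative 2*u**5/5.
Back in y: F(y) = 2*(y**2 + 5)**5/5.
Then F(2) - F(0) = (118098/5) - (1250) = 111848/5.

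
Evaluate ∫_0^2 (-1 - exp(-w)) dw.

An antiderivative is F(w) = -w + exp(-w).
Then F(2) - F(0) = (-2 + exp(-2)) - (1) = -3 + exp(-2).

-3 + exp(-2)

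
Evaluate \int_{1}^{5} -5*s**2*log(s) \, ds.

620/9 - 625*log(5)/3

Integrate by parts once (u = ln s, dv = -5*s**2 ds).
An antiderivative is F(s) = -5*s**3*(3*log(s) - 1)/9.
Then F(5) - F(1) = (625/9 - 625*log(5)/3) - (5/9) = 620/9 - 625*log(5)/3.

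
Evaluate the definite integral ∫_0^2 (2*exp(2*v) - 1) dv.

An antiderivative is F(v) = exp(2*v) - v.
Then F(2) - F(0) = (-2 + exp(4)) - (1) = -3 + exp(4).

-3 + exp(4)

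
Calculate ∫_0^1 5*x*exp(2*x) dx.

5/4 + 5*exp(2)/4

Integrate by parts once (u = x, dv = 5*exp(2*x) dx).
An antiderivative is F(x) = (10*x - 5)*exp(2*x)/4.
Then F(1) - F(0) = (5*exp(2)/4) - (-5/4) = 5/4 + 5*exp(2)/4.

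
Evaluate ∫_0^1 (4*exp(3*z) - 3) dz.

An antiderivative is F(z) = 4*exp(3*z)/3 - 3*z.
Then F(1) - F(0) = (-3 + 4*exp(3)/3) - (4/3) = -13/3 + 4*exp(3)/3.

-13/3 + 4*exp(3)/3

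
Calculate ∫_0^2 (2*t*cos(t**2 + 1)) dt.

sin(5) - sin(1)

Let u = t**2 + 1, so du = 2*t dt. When t = 0, u = 1; when t = 2, u = 5.
The integral becomes ∫ cos(u) du from 1 to 5, with antiderivative sin(u).
Back in t: F(t) = sin(t**2 + 1).
Then F(2) - F(0) = (sin(5)) - (sin(1)) = sin(5) - sin(1).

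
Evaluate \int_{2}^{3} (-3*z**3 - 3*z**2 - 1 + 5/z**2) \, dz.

By the power rule, an antiderivative is F(z) = -3*z**4/4 - z**3 - z - 5/z.
Then F(3) - F(2) = (-1109/12) - (-49/2) = -815/12.

-815/12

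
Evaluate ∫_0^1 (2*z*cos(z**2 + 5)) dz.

sin(6) - sin(5)

Let u = z**2 + 5, so du = 2*z dz. When z = 0, u = 5; when z = 1, u = 6.
The integral becomes ∫ cos(u) du from 5 to 6, with antiderivative sin(u).
Back in z: F(z) = sin(z**2 + 5).
Then F(1) - F(0) = (sin(6)) - (sin(5)) = sin(6) - sin(5).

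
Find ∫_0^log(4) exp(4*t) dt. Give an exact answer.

Let u = exp(t), so du = exp(t) dt. When t = 0, u = 1; when t = log(4), u = 4.
The integral becomes ∫ u**3 du from 1 to 4, with antiderivative u**4/4.
Back in t: F(t) = exp(4*t)/4.
Then F(log(4)) - F(0) = (64) - (1/4) = 255/4.

255/4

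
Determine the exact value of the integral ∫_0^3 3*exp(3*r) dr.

Let u = 3*r, so du = 3 dr. When r = 0, u = 0; when r = 3, u = 9.
The integral becomes ∫ exp(u) du from 0 to 9, with antiderivative exp(u).
Back in r: F(r) = exp(3*r).
Then F(3) - F(0) = (exp(9)) - (1) = -1 + exp(9).

-1 + exp(9)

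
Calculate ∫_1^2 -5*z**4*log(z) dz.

Integrate by parts once (u = ln z, dv = -5*z**4 dz).
An antiderivative is F(z) = -z**5*(5*log(z) - 1)/5.
Then F(2) - F(1) = (32/5 - 32*log(2)) - (1/5) = 31/5 - 32*log(2).

31/5 - 32*log(2)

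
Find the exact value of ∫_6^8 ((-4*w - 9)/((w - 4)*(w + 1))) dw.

-5*log(2) - log(7) + 2*log(3)

Factor the denominator: w**2 - 3*w - 4 = (w + 1)(w - 4).
Partial fractions: (-4*w - 9)/((w - 4)*(w + 1)) = 1/(w + 1) - 5/(w - 4).
An antiderivative is F(w) = -5*log(w - 4) + log(w + 1).
Then F(8) - F(6) = (-10*log(2) + 2*log(3)) - (log(7/32)) = -5*log(2) - log(7) + 2*log(3).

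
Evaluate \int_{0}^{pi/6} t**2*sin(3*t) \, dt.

-2/27 + pi/27

Integrate by parts twice (u = t^2, dv = sin(3*t) dt).
An antiderivative is F(t) = -t**2*cos(3*t)/3 + 2*t*sin(3*t)/9 + 2*cos(3*t)/27.
Then F(pi/6) - F(0) = (pi/27) - (2/27) = -2/27 + pi/27.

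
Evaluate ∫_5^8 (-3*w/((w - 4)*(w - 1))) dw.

-10*log(2) + log(7)

Factor the denominator: w**2 - 5*w + 4 = (w - 1)(w - 4).
Partial fractions: -3*w/((w - 4)*(w - 1)) = 1/(w - 1) - 4/(w - 4).
An antiderivative is F(w) = -4*log(w - 4) + log(w - 1).
Then F(8) - F(5) = (-8*log(2) + log(7)) - (log(4)) = -10*log(2) + log(7).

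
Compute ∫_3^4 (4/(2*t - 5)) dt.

An antiderivative is F(t) = 2*log(2*t - 5).
Then F(4) - F(3) = (log(9)) - (0) = log(9).

log(9)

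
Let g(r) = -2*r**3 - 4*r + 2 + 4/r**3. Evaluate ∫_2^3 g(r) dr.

By the power rule, an antiderivative is F(r) = -r**4/2 - 2*r**2 + 2*r - 2/r**2.
Then F(3) - F(2) = (-949/18) - (-25/2) = -362/9.

-362/9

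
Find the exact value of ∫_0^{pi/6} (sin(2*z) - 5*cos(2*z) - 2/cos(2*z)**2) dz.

An antiderivative is F(z) = -5*sin(2*z)/2 - cos(2*z)/2 - tan(2*z).
Then F(pi/6) - F(0) = (-9*sqrt(3)/4 - 1/4) - (-1/2) = 1/4 - 9*sqrt(3)/4.

1/4 - 9*sqrt(3)/4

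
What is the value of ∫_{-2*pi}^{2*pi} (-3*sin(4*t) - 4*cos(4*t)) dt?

0

An antiderivative is F(t) = -sin(4*t) + 3*cos(4*t)/4.
Then F(2*pi) - F(-2*pi) = (3/4) - (3/4) = 0.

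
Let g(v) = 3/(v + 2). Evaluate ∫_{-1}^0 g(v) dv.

An antiderivative is F(v) = 3*log(v + 2).
Then F(0) - F(-1) = (log(8)) - (0) = log(8).

log(8)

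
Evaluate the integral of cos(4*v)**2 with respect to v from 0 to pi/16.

1/16 + pi/32

Use the identity cos^2(4*v) = (1 + cos(8*v))/2.
An antiderivative is F(v) = v/2 + sin(8*v)/16.
Then F(pi/16) - F(0) = (1/16 + pi/32) - (0) = 1/16 + pi/32.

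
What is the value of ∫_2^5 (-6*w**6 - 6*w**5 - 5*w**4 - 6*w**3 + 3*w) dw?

-604734/7

By the power rule, an antiderivative is F(w) = -6*w**7/7 - w**6 - w**5 - 3*w**4/2 + 3*w**2/2.
Then F(5) - F(2) = (-606300/7) - (-1566/7) = -604734/7.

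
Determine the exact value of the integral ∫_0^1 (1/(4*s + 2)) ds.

log(3)/4

An antiderivative is F(s) = log(4*s + 2)/4.
Then F(1) - F(0) = (log(6)/4) - (log(2)/4) = log(3)/4.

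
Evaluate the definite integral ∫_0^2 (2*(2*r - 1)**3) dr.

20

Let u = 2*r - 1, so du = 2 dr. When r = 0, u = -1; when r = 2, u = 3.
The integral becomes ∫ u**3 du from -1 to 3, with antiderivative u**4/4.
Back in r: F(r) = (2*r - 1)**4/4.
Then F(2) - F(0) = (81/4) - (1/4) = 20.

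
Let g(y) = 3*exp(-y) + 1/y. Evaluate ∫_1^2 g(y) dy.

-3*exp(-2) + log(2) + 3*exp(-1)

An antiderivative is F(y) = log(y) - 3*exp(-y).
Then F(2) - F(1) = (-3*exp(-2) + log(2)) - (-3*exp(-1)) = -3*exp(-2) + log(2) + 3*exp(-1).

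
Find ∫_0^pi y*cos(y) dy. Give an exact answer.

-2

Integrate by parts once (u = y, dv = cos(y) dy).
An antiderivative is F(y) = y*sin(y) + cos(y).
Then F(pi) - F(0) = (-1) - (1) = -2.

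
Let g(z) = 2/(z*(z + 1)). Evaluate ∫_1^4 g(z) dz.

log(64/25)

Factor the denominator: z**2 + z = (z + 1)z.
Partial fractions: 2/(z*(z + 1)) = -2/(z + 1) + 2/z.
An antiderivative is F(z) = 2*log(z) - 2*log(z + 1).
Then F(4) - F(1) = (log(16/25)) - (-log(4)) = log(64/25).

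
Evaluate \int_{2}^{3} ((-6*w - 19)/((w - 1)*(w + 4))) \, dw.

Factor the denominator: w**2 + 3*w - 4 = (w + 4)(w - 1).
Partial fractions: (-6*w - 19)/((w - 1)*(w + 4)) = -1/(w + 4) - 5/(w - 1).
An antiderivative is F(w) = -5*log(w - 1) - log(w + 4).
Then F(3) - F(2) = (-5*log(2) - log(7)) - (-log(6)) = -4*log(2) - log(7) + log(3).

-4*log(2) - log(7) + log(3)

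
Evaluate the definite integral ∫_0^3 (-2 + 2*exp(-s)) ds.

An antiderivative is F(s) = -2*s - 2*exp(-s).
Then F(3) - F(0) = (-6 - 2*exp(-3)) - (-2) = -4 - 2*exp(-3).

-4 - 2*exp(-3)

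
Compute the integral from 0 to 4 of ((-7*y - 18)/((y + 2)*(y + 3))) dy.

Factor the denominator: y**2 + 5*y + 6 = (y + 3)(y + 2).
Partial fractions: (-7*y - 18)/((y + 2)*(y + 3)) = -3/(y + 3) - 4/(y + 2).
An antiderivative is F(y) = -4*log(y + 2) - 3*log(y + 3).
Then F(4) - F(0) = (-3*log(7) - 4*log(3) - 4*log(2)) - (-3*log(3) - 4*log(2)) = -3*log(7) - log(3).

-3*log(7) - log(3)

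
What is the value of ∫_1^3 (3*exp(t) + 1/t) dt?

An antiderivative is F(t) = 3*exp(t) + log(t).
Then F(3) - F(1) = (log(3) + 3*exp(3)) - (3*exp(1)) = -3*exp(1) + log(3) + 3*exp(3).

-3*exp(1) + log(3) + 3*exp(3)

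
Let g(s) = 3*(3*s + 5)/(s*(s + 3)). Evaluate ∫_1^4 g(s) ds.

2*log(2) + 4*log(7)

Factor the denominator: s**2 + 3*s = (s + 3)s.
Partial fractions: 3*(3*s + 5)/(s*(s + 3)) = 4/(s + 3) + 5/s.
An antiderivative is F(s) = 5*log(s) + 4*log(s + 3).
Then F(4) - F(1) = (10*log(2) + 4*log(7)) - (8*log(2)) = 2*log(2) + 4*log(7).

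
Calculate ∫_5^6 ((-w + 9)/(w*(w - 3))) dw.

-5*log(2) - log(3) + 3*log(5)

Factor the denominator: w**2 - 3*w = w(w - 3).
Partial fractions: (-w + 9)/(w*(w - 3)) = -3/w + 2/(w - 3).
An antiderivative is F(w) = -3*log(w) + 2*log(w - 3).
Then F(6) - F(5) = (-log(24)) - (-3*log(5) + 2*log(2)) = -5*log(2) - log(3) + 3*log(5).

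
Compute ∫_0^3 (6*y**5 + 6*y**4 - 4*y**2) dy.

By the power rule, an antiderivative is F(y) = y**6 + 6*y**5/5 - 4*y**3/3.
Then F(3) - F(0) = (4923/5) - (0) = 4923/5.

4923/5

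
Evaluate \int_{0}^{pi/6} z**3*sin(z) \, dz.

Integrate by parts 3 times (u = z^3, dv = sin(z) dz).
An antiderivative is F(z) = -z**3*cos(z) + 3*z**2*sin(z) + 6*z*cos(z) - 6*sin(z).
Then F(pi/6) - F(0) = (-3 - sqrt(3)*pi**3/432 + pi**2/24 + sqrt(3)*pi/2) - (0) = -3 - sqrt(3)*pi**3/432 + pi**2/24 + sqrt(3)*pi/2.

-3 - sqrt(3)*pi**3/432 + pi**2/24 + sqrt(3)*pi/2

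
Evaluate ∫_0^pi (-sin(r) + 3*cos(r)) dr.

-2

An antiderivative is F(r) = 3*sin(r) + cos(r).
Then F(pi) - F(0) = (-1) - (1) = -2.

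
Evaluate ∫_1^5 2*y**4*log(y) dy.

Integrate by parts once (u = ln y, dv = 2*y**4 dy).
An antiderivative is F(y) = 2*y**5*(5*log(y) - 1)/25.
Then F(5) - F(1) = (-250 + 1250*log(5)) - (-2/25) = -6248/25 + 1250*log(5).

-6248/25 + 1250*log(5)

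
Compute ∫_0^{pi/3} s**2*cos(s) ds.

-sqrt(3) + sqrt(3)*pi**2/18 + pi/3

Integrate by parts twice (u = s^2, dv = cos(s) ds).
An antiderivative is F(s) = s**2*sin(s) + 2*s*cos(s) - 2*sin(s).
Then F(pi/3) - F(0) = (-sqrt(3) + sqrt(3)*pi**2/18 + pi/3) - (0) = -sqrt(3) + sqrt(3)*pi**2/18 + pi/3.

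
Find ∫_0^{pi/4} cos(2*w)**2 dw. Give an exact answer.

Use the identity cos^2(2*w) = (1 + cos(4*w))/2.
An antiderivative is F(w) = w/2 + sin(4*w)/8.
Then F(pi/4) - F(0) = (pi/8) - (0) = pi/8.

pi/8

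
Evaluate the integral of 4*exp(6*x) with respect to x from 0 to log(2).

42

Let u = exp(x), so du = exp(x) dx. When x = 0, u = 1; when x = log(2), u = 2.
The integral becomes 4·∫ u**5 du from 1 to 2, with antiderivative 2*u**6/3.
Back in x: F(x) = 2*exp(6*x)/3.
Then F(log(2)) - F(0) = (128/3) - (2/3) = 42.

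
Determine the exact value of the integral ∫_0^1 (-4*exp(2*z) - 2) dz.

-2*exp(2)

An antiderivative is F(z) = -2*exp(2*z) - 2*z.
Then F(1) - F(0) = (-2*exp(2) - 2) - (-2) = -2*exp(2).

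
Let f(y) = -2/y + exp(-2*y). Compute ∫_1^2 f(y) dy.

An antiderivative is F(y) = -2*log(y) - exp(-2*y)/2.
Then F(2) - F(1) = (-2*log(2) - exp(-4)/2) - (-exp(-2)/2) = (-4*exp(4)*log(2) - 1 + exp(2))*exp(-4)/2.

(-4*exp(4)*log(2) - 1 + exp(2))*exp(-4)/2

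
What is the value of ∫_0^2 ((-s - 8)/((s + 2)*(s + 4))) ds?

log(9/32)

Factor the denominator: s**2 + 6*s + 8 = (s + 4)(s + 2).
Partial fractions: (-s - 8)/((s + 2)*(s + 4)) = 2/(s + 4) - 3/(s + 2).
An antiderivative is F(s) = -3*log(s + 2) + 2*log(s + 4).
Then F(2) - F(0) = (log(9/16)) - (log(2)) = log(9/32).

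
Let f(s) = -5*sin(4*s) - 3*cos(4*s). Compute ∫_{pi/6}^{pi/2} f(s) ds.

3*sqrt(3)/8 + 15/8

An antiderivative is F(s) = -3*sin(4*s)/4 + 5*cos(4*s)/4.
Then F(pi/2) - F(pi/6) = (5/4) - (-3*sqrt(3)/8 - 5/8) = 3*sqrt(3)/8 + 15/8.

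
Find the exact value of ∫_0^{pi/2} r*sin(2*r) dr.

pi/4

Integrate by parts once (u = r, dv = sin(2*r) dr).
An antiderivative is F(r) = -r*cos(2*r)/2 + sin(2*r)/4.
Then F(pi/2) - F(0) = (pi/4) - (0) = pi/4.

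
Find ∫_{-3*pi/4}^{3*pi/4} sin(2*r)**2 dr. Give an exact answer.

Use the identity sin^2(2*r) = (1 - cos(4*r))/2.
An antiderivative is F(r) = r/2 - sin(4*r)/8.
Then F(3*pi/4) - F(-3*pi/4) = (3*pi/8) - (-3*pi/8) = 3*pi/4.

3*pi/4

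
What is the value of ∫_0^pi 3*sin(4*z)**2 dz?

3*pi/2

Use the identity sin^2(4*z) = (1 - cos(8*z))/2.
An antiderivative is F(z) = 3*z/2 - 3*sin(8*z)/16.
Then F(pi) - F(0) = (3*pi/2) - (0) = 3*pi/2.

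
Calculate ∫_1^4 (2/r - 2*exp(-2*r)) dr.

-exp(-2) + exp(-8) + 4*log(2)

An antiderivative is F(r) = 2*log(r) + exp(-2*r).
Then F(4) - F(1) = (exp(-8) + 4*log(2)) - (exp(-2)) = -exp(-2) + exp(-8) + 4*log(2).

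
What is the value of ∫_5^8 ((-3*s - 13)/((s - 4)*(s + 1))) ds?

Factor the denominator: s**2 - 3*s - 4 = (s + 1)(s - 4).
Partial fractions: (-3*s - 13)/((s - 4)*(s + 1)) = 2/(s + 1) - 5/(s - 4).
An antiderivative is F(s) = -5*log(s - 4) + 2*log(s + 1).
Then F(8) - F(5) = (-10*log(2) + 4*log(3)) - (log(36)) = -12*log(2) + 2*log(3).

-12*log(2) + 2*log(3)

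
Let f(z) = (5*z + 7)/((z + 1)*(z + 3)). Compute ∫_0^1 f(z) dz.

-4*log(3) + 9*log(2)

Factor the denominator: z**2 + 4*z + 3 = (z + 3)(z + 1).
Partial fractions: (5*z + 7)/((z + 1)*(z + 3)) = 4/(z + 3) + 1/(z + 1).
An antiderivative is F(z) = log(z + 1) + 4*log(z + 3).
Then F(1) - F(0) = (9*log(2)) - (log(81)) = -4*log(3) + 9*log(2).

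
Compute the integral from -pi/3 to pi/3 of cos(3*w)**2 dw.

pi/3

Use the identity cos^2(3*w) = (1 + cos(6*w))/2.
An antiderivative is F(w) = w/2 + sin(6*w)/12.
Then F(pi/3) - F(-pi/3) = (pi/6) - (-pi/6) = pi/3.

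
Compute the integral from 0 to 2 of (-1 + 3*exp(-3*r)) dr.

An antiderivative is F(r) = -r - exp(-3*r).
Then F(2) - F(0) = (-2 - exp(-6)) - (-1) = -1 - exp(-6).

-1 - exp(-6)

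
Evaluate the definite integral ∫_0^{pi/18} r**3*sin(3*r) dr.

-1/27 - sqrt(3)*pi**3/34992 + pi**2/1944 + sqrt(3)*pi/162

Integrate by parts 3 times (u = r^3, dv = sin(3*r) dr).
An antiderivative is F(r) = -r**3*cos(3*r)/3 + r**2*sin(3*r)/3 + 2*r*cos(3*r)/9 - 2*sin(3*r)/27.
Then F(pi/18) - F(0) = (-1/27 - sqrt(3)*pi**3/34992 + pi**2/1944 + sqrt(3)*pi/162) - (0) = -1/27 - sqrt(3)*pi**3/34992 + pi**2/1944 + sqrt(3)*pi/162.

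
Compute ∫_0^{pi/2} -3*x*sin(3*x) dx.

1/3

Integrate by parts once (u = x, dv = -3*sin(3*x) dx).
An antiderivative is F(x) = x*cos(3*x) - sin(3*x)/3.
Then F(pi/2) - F(0) = (1/3) - (0) = 1/3.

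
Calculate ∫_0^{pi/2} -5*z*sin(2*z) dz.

-5*pi/4

Integrate by parts once (u = z, dv = -5*sin(2*z) dz).
An antiderivative is F(z) = 5*z*cos(2*z)/2 - 5*sin(2*z)/4.
Then F(pi/2) - F(0) = (-5*pi/4) - (0) = -5*pi/4.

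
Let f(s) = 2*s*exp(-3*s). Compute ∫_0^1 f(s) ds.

Integrate by parts once (u = s, dv = 2*exp(-3*s) ds).
An antiderivative is F(s) = (-6*s - 2)*exp(-3*s)/9.
Then F(1) - F(0) = (-8*exp(-3)/9) - (-2/9) = 2/9 - 8*exp(-3)/9.

2/9 - 8*exp(-3)/9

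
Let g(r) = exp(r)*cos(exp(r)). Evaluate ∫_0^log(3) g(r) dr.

Let u = exp(r), so du = exp(r) dr. When r = 0, u = 1; when r = log(3), u = 3.
The integral becomes ∫ cos(u) du from 1 to 3, with antiderivative sin(u).
Back in r: F(r) = sin(exp(r)).
Then F(log(3)) - F(0) = (sin(3)) - (sin(1)) = -sin(1) + sin(3).

-sin(1) + sin(3)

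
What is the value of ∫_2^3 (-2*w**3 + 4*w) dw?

By the power rule, an antiderivative is F(w) = -w**4/2 + 2*w**2.
Then F(3) - F(2) = (-45/2) - (0) = -45/2.

-45/2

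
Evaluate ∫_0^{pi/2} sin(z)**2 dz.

pi/4

Use the identity sin^2(z) = (1 - cos(2*z))/2.
An antiderivative is F(z) = z/2 - sin(2*z)/4.
Then F(pi/2) - F(0) = (pi/4) - (0) = pi/4.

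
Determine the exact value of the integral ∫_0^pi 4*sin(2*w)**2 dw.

2*pi

Use the identity sin^2(2*w) = (1 - cos(4*w))/2.
An antiderivative is F(w) = 2*w - sin(4*w)/2.
Then F(pi) - F(0) = (2*pi) - (0) = 2*pi.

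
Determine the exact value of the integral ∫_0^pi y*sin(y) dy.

Integrate by parts once (u = y, dv = sin(y) dy).
An antiderivative is F(y) = -y*cos(y) + sin(y).
Then F(pi) - F(0) = (pi) - (0) = pi.

pi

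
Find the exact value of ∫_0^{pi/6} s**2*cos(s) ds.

Integrate by parts twice (u = s^2, dv = cos(s) ds).
An antiderivative is F(s) = s**2*sin(s) + 2*s*cos(s) - 2*sin(s).
Then F(pi/6) - F(0) = (-1 + pi**2/72 + sqrt(3)*pi/6) - (0) = -1 + pi**2/72 + sqrt(3)*pi/6.

-1 + pi**2/72 + sqrt(3)*pi/6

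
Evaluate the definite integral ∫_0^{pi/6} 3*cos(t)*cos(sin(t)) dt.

Let u = sin(t), so du = cos(t) dt. When t = 0, u = 0; when t = pi/6, u = 1/2.
The integral becomes 3·∫ cos(u) du from 0 to 1/2, with antiderivative 3*sin(u).
Back in t: F(t) = 3*sin(sin(t)).
Then F(pi/6) - F(0) = (3*sin(1/2)) - (0) = 3*sin(1/2).

3*sin(1/2)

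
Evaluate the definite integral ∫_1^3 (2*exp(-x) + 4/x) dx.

-2*exp(-3) + 2*exp(-1) + 4*log(3)

An antiderivative is F(x) = 4*log(x) - 2*exp(-x).
Then F(3) - F(1) = (-2*exp(-3) + 4*log(3)) - (-2*exp(-1)) = -2*exp(-3) + 2*exp(-1) + 4*log(3).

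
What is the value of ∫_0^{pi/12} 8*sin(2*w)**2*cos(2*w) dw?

1/6

Let u = sin(2*w), so du = 2*cos(2*w) dw. When w = 0, u = 0; when w = pi/12, u = 1/2.
The integral becomes 4·∫ u**2 du from 0 to 1/2, with antiderivative 4*u**3/3.
Back in w: F(w) = 4*sin(2*w)**3/3.
Then F(pi/12) - F(0) = (1/6) - (0) = 1/6.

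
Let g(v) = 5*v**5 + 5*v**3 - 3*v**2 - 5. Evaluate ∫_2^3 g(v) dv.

7337/12

By the power rule, an antiderivative is F(v) = 5*v**6/6 + 5*v**4/4 - v**3 - 5*v.
Then F(3) - F(2) = (2667/4) - (166/3) = 7337/12.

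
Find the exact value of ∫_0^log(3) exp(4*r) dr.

Let u = exp(r), so du = exp(r) dr. When r = 0, u = 1; when r = log(3), u = 3.
The integral becomes ∫ u**3 du from 1 to 3, with antiderivative u**4/4.
Back in r: F(r) = exp(4*r)/4.
Then F(log(3)) - F(0) = (81/4) - (1/4) = 20.

20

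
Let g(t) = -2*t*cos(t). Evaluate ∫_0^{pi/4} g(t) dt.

-sqrt(2) - sqrt(2)*pi/4 + 2

Integrate by parts once (u = t, dv = -2*cos(t) dt).
An antiderivative is F(t) = -2*t*sin(t) - 2*cos(t).
Then F(pi/4) - F(0) = (sqrt(2)*(-4 - pi)/4) - (-2) = -sqrt(2) - sqrt(2)*pi/4 + 2.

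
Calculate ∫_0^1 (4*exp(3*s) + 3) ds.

5/3 + 4*exp(3)/3

An antiderivative is F(s) = 4*exp(3*s)/3 + 3*s.
Then F(1) - F(0) = (3 + 4*exp(3)/3) - (4/3) = 5/3 + 4*exp(3)/3.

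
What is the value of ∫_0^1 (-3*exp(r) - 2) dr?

An antiderivative is F(r) = -2*r - 3*exp(r).
Then F(1) - F(0) = (-3*E - 2) - (-3) = 1 - 3*E.

1 - 3*E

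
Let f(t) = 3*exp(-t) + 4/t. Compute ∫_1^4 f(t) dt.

-3*exp(-4) + 3*exp(-1) + 8*log(2)

An antiderivative is F(t) = 4*log(t) - 3*exp(-t).
Then F(4) - F(1) = (-3*exp(-4) + 8*log(2)) - (-3*exp(-1)) = -3*exp(-4) + 3*exp(-1) + 8*log(2).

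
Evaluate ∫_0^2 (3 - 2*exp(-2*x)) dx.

An antiderivative is F(x) = 3*x + exp(-2*x).
Then F(2) - F(0) = (exp(-4) + 6) - (1) = exp(-4) + 5.

exp(-4) + 5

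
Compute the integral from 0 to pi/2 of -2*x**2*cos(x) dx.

Integrate by parts twice (u = x^2, dv = -2*cos(x) dx).
An antiderivative is F(x) = -2*x**2*sin(x) - 4*x*cos(x) + 4*sin(x).
Then F(pi/2) - F(0) = (4 - pi**2/2) - (0) = 4 - pi**2/2.

4 - pi**2/2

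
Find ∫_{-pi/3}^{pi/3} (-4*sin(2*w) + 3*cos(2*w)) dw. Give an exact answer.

3*sqrt(3)/2

An antiderivative is F(w) = 3*sin(2*w)/2 + 2*cos(2*w).
Then F(pi/3) - F(-pi/3) = (-1 + 3*sqrt(3)/4) - (-3*sqrt(3)/4 - 1) = 3*sqrt(3)/2.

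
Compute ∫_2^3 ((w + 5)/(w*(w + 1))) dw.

Factor the denominator: w**2 + w = (w + 1)w.
Partial fractions: (w + 5)/(w*(w + 1)) = -4/(w + 1) + 5/w.
An antiderivative is F(w) = 5*log(w) - 4*log(w + 1).
Then F(3) - F(2) = (-8*log(2) + 5*log(3)) - (log(32/81)) = -13*log(2) + 9*log(3).

-13*log(2) + 9*log(3)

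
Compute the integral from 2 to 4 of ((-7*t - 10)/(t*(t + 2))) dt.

Factor the denominator: t**2 + 2*t = (t + 2)t.
Partial fractions: (-7*t - 10)/(t*(t + 2)) = -2/(t + 2) - 5/t.
An antiderivative is F(t) = -5*log(t) - 2*log(t + 2).
Then F(4) - F(2) = (-12*log(2) - 2*log(3)) - (-9*log(2)) = -log(72).

-log(72)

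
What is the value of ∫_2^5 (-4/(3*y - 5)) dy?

An antiderivative is F(y) = -4*log(3*y - 5)/3.
Then F(5) - F(2) = (-4*log(10)/3) - (0) = -4*log(10)/3.

-4*log(10)/3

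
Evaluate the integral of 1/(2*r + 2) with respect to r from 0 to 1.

An antiderivative is F(r) = log(2*r + 2)/2.
Then F(1) - F(0) = (log(2)) - (log(2)/2) = log(2)/2.

log(2)/2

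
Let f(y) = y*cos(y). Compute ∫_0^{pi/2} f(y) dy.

-1 + pi/2

Integrate by parts once (u = y, dv = cos(y) dy).
An antiderivative is F(y) = y*sin(y) + cos(y).
Then F(pi/2) - F(0) = (pi/2) - (1) = -1 + pi/2.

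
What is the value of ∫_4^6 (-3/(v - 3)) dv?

An antiderivative is F(v) = -3*log(v - 3).
Then F(6) - F(4) = (-log(27)) - (0) = -log(27).

-log(27)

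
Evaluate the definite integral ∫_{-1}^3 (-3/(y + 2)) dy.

-3*log(5)

An antiderivative is F(y) = -3*log(y + 2).
Then F(3) - F(-1) = (-3*log(5)) - (0) = -3*log(5).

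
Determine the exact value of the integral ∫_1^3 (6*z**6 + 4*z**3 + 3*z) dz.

13760/7

By the power rule, an antiderivative is F(z) = 6*z**7/7 + z**4 + 3*z**2/2.
Then F(3) - F(1) = (27567/14) - (47/14) = 13760/7.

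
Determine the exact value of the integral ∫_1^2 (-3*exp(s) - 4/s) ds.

-3*exp(2) - log(16) + 3*exp(1)

An antiderivative is F(s) = -3*exp(s) - 4*log(s).
Then F(2) - F(1) = (-3*exp(2) - log(16)) - (-3*exp(1)) = -3*exp(2) - log(16) + 3*exp(1).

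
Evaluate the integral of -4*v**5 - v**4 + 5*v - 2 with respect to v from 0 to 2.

-646/15

By the power rule, an antiderivative is F(v) = -2*v**6/3 - v**5/5 + 5*v**2/2 - 2*v.
Then F(2) - F(0) = (-646/15) - (0) = -646/15.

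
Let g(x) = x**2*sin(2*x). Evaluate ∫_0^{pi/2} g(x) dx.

-1/2 + pi**2/8

Integrate by parts twice (u = x^2, dv = sin(2*x) dx).
An antiderivative is F(x) = -x**2*cos(2*x)/2 + x*sin(2*x)/2 + cos(2*x)/4.
Then F(pi/2) - F(0) = (-1/4 + pi**2/8) - (1/4) = -1/2 + pi**2/8.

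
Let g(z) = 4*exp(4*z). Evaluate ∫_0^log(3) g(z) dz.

80

Let u = exp(z), so du = exp(z) dz. When z = 0, u = 1; when z = log(3), u = 3.
The integral becomes 4·∫ u**3 du from 1 to 3, with antiderivative u**4.
Back in z: F(z) = exp(4*z).
Then F(log(3)) - F(0) = (81) - (1) = 80.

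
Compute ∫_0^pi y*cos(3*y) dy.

-2/9

Integrate by parts once (u = y, dv = cos(3*y) dy).
An antiderivative is F(y) = y*sin(3*y)/3 + cos(3*y)/9.
Then F(pi) - F(0) = (-1/9) - (1/9) = -2/9.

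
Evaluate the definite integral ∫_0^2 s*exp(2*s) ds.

Integrate by parts once (u = s, dv = exp(2*s) ds).
An antiderivative is F(s) = (2*s - 1)*exp(2*s)/4.
Then F(2) - F(0) = (3*exp(4)/4) - (-1/4) = 1/4 + 3*exp(4)/4.

1/4 + 3*exp(4)/4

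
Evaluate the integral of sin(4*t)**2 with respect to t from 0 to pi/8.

Use the identity sin^2(4*t) = (1 - cos(8*t))/2.
An antiderivative is F(t) = t/2 - sin(8*t)/16.
Then F(pi/8) - F(0) = (pi/16) - (0) = pi/16.

pi/16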